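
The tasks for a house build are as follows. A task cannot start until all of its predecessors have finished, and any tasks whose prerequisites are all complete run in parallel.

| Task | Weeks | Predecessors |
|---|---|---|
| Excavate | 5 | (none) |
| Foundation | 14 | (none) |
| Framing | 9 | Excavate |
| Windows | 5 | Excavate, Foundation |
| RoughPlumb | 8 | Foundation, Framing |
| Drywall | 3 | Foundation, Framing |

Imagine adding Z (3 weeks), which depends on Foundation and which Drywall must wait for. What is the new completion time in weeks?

Originally the job takes 22 weeks.
With Z inserted, Drywall now waits for max(Foundation, Framing, Z).
New critical path: Excavate→Framing→RoughPlumb = 5+9+8 = 22 ⇒ 22 weeks.

22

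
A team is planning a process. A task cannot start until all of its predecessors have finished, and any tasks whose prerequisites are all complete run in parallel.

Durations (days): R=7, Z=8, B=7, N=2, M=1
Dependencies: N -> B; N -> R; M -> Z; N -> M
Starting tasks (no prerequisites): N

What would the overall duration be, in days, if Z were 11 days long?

Actual critical path: N→M→Z = 2+1+8 = 11 ⇒ 11 days.
Z is on the critical path; changing it to 11 makes that path 14 days.
No other chain overtakes it, so the finish is 14 days.

14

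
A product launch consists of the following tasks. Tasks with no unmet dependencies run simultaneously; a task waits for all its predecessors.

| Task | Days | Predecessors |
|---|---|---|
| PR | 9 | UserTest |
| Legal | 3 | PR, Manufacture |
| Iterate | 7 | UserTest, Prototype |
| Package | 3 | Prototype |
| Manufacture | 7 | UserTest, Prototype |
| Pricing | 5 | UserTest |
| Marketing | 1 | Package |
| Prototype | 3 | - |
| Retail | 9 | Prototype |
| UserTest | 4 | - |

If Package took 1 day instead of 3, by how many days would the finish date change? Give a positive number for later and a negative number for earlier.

0

Baseline: UserTest→PR→Legal = 4+9+3 = 16 → 16 days.
Package is off the critical path — its longest chain is 7 days, giving 9 of slack.
The critical path is still UserTest→PR→Legal; finish is now 16 days.
Change in finish: 16 − 16 = +0 days.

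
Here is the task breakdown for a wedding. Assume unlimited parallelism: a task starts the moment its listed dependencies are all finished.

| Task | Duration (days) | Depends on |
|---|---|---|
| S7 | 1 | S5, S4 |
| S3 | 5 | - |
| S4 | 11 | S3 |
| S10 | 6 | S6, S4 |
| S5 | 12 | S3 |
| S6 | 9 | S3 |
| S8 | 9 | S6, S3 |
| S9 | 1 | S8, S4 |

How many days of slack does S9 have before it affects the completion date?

The longest chain is S3→S6→S8→S9 = 5+9+9+1 = 24; overall finish 24 days.
Longest path through S9: 24 days (earliest finish 24, latest finish 24).
So S9 can slip 24 − 24 = 0 days.

0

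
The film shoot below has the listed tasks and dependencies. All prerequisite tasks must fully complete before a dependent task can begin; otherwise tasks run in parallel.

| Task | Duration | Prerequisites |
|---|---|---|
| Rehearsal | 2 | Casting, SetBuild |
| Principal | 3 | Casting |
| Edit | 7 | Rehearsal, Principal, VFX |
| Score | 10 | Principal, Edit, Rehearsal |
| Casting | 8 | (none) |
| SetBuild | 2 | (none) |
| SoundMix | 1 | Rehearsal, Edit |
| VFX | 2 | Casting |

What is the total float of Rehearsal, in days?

1

Casting→Principal→Edit→Score = 8+3+7+10 = 28 sets the makespan at 28 days.
The longest chain containing Rehearsal totals 27 days.
Float = 28 − 27 = 1.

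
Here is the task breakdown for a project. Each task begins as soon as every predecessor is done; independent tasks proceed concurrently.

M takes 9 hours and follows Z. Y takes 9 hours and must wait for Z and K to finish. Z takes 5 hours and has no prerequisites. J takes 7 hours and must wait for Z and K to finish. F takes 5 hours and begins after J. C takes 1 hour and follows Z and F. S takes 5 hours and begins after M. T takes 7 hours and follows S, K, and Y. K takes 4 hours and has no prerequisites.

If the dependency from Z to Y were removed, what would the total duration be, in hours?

Before: longest chain Z→M→S→T = 5+9+5+7 = 26, finish 26.
Without Z→Y, Y's earliest start moves from 5 to 4.
New critical path: Z→M→S→T = 5+9+5+7 = 26 ⇒ 26 hours.

26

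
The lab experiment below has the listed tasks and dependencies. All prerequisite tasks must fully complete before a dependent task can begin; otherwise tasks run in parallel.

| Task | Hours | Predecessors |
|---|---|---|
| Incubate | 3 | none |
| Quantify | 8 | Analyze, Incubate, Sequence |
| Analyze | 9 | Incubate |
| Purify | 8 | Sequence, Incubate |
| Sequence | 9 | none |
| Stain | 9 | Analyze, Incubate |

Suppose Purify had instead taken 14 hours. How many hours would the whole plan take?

Baseline: Incubate→Analyze→Stain = 3+9+9 = 21 → 21 hours.
The longest path through Purify is only 17 hours, so Purify has float 4.
The binding chain switches to Sequence→Purify = 9+14 = 23; finish 23 hours.

23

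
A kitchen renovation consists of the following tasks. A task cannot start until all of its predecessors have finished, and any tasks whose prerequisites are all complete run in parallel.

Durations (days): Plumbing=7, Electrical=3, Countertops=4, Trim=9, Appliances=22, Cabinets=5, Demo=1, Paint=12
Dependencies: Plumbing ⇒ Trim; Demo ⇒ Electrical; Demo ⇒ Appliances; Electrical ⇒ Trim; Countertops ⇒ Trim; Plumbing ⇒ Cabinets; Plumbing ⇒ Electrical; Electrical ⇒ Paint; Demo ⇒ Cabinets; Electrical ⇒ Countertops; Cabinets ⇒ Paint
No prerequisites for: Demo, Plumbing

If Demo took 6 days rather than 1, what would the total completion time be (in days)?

The binding path is Plumbing→Cabinets→Paint = 7+5+12 = 24; finish at 24 days.
Demo has 1 day of float (longest path through it is 23).
Now Demo→Appliances = 6+22 = 28 is longest, so the finish becomes 28 days.

28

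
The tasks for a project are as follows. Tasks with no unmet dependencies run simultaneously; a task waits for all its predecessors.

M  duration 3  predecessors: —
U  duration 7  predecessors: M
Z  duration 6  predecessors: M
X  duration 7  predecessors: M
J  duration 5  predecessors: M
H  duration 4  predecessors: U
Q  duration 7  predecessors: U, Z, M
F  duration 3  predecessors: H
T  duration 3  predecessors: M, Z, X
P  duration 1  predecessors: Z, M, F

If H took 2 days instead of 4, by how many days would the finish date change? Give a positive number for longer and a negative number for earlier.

-1

As given, the longest chain is M→U→H→F→P = 3+7+4+3+1 = 18, so the finish is 18 days.
H is on the critical path; changing it to 2 makes that path 16 days.
The binding chain switches to M→U→Q = 3+7+7 = 17; finish 17 days.
Change in finish: 17 − 18 = -1 days.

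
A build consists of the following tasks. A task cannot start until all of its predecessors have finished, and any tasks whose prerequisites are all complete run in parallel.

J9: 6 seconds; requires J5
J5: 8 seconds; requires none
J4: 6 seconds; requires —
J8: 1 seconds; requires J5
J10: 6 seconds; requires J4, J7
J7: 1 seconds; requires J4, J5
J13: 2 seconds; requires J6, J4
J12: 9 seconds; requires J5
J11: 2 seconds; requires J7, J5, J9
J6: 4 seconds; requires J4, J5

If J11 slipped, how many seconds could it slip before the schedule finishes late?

1

J5→J12 = 8+9 = 17 sets the makespan at 17 seconds.
Longest path through J11: 16 seconds (earliest finish 16, latest finish 17).
Slack of J11 = 15 − 14 = 1 second.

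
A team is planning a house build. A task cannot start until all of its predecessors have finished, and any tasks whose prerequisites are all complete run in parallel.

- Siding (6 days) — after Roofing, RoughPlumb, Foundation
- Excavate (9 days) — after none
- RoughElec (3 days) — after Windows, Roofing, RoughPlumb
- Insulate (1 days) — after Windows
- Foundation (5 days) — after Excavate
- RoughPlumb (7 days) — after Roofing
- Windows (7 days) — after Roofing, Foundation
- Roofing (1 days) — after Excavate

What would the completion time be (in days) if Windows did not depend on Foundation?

23

With the dependency in place, Excavate→Foundation→Windows→RoughElec = 9+5+7+3 = 24 sets the finish at 24 days.
Without Foundation→Windows, Windows's earliest start moves from 14 to 10.
The longest chain is now Excavate→Roofing→RoughPlumb→Siding = 9+1+7+6 = 23, so the project takes 23 days.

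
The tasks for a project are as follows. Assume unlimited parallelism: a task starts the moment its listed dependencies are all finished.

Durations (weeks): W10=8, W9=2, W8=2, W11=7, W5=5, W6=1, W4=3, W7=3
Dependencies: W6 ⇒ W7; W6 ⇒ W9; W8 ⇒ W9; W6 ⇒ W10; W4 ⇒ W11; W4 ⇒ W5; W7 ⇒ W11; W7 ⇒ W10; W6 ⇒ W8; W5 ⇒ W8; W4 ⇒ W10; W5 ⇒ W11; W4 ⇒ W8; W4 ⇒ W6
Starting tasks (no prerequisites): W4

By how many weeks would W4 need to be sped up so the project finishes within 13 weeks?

Current finish: 15 weeks; target: 13.
W4 is on every critical path, so each week cut from W4 cuts the finish by one (this holds down to a finish of 13).
Need 15 − 13 = 2 weeks off W4 → W4 becomes 1 week, finish becomes 13.

2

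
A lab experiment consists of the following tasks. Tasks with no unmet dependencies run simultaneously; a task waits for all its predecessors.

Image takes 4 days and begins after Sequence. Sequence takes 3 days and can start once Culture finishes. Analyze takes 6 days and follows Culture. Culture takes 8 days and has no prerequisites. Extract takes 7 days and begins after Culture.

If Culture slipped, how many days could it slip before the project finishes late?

Critical path: Culture→Extract = 8+7 = 15, so the finish is 15 days.
The longest chain containing Culture totals 15 days.
So Culture can slip 8 − 8 = 0 days.

0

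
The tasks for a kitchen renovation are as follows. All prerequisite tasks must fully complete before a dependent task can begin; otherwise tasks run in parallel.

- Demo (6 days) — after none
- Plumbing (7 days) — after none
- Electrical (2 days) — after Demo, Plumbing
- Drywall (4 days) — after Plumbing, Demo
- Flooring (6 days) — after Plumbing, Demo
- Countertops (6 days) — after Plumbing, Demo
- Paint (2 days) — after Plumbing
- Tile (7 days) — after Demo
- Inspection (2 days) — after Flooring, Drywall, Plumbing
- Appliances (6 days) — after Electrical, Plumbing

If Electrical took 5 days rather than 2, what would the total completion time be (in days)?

18

The binding path is Plumbing→Electrical→Appliances = 7+2+6 = 15; finish at 15 days.
Since Electrical is critical, the +3 change carries straight to that chain (now 18 days).
The critical path is still Plumbing→Electrical→Appliances; finish is now 18 days.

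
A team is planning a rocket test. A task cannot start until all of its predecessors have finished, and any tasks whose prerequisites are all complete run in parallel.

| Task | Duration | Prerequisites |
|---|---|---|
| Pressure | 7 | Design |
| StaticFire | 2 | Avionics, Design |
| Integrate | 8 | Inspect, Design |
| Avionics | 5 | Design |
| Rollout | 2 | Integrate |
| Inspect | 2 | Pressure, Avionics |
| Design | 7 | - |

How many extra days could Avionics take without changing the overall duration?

The longest chain is Design→Pressure→Inspect→Integrate→Rollout = 7+7+2+8+2 = 26; overall finish 26 days.
The longest chain containing Avionics totals 24 days.
Slack of Avionics = 9 − 7 = 2 days.

2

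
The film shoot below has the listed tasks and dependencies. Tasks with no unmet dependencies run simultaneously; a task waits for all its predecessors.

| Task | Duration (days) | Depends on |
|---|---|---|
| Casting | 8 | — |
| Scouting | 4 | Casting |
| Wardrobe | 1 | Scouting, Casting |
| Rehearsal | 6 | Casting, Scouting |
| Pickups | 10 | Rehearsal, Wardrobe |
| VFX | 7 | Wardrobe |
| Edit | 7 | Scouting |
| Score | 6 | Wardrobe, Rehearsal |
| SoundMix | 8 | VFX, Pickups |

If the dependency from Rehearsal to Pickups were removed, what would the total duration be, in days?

Original critical path: Casting→Scouting→Rehearsal→Pickups→SoundMix = 8+4+6+10+8 = 36 ⇒ 36 days.
Without Rehearsal→Pickups, Pickups's earliest start moves from 18 to 13.
After: Casting→Scouting→Wardrobe→Pickups→SoundMix = 8+4+1+10+8 = 31 → 31 days.

31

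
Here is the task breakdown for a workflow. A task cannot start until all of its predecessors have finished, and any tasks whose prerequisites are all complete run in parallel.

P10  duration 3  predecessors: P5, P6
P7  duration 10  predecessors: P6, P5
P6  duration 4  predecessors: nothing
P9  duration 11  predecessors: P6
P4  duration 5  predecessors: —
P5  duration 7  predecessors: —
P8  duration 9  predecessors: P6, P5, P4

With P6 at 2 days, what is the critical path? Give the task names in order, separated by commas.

P5, P7

Critical path before the change: P5→P7 = 7+10 = 17 giving 17 days.
P6 has 2 days of float (longest path through it is 15).
No other chain overtakes it, so the finish is 17 days.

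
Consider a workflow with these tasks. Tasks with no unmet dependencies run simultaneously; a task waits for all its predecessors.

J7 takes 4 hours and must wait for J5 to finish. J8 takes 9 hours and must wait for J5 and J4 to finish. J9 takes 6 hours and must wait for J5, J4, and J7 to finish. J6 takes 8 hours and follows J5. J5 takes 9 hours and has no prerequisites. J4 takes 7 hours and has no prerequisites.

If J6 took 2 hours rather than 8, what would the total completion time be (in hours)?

19

As given, the longest chain is J5→J7→J9 = 9+4+6 = 19, so the finish is 19 hours.
J6 has 2 hours of float (longest path through it is 17).
That remains the longest chain; total 19 hours.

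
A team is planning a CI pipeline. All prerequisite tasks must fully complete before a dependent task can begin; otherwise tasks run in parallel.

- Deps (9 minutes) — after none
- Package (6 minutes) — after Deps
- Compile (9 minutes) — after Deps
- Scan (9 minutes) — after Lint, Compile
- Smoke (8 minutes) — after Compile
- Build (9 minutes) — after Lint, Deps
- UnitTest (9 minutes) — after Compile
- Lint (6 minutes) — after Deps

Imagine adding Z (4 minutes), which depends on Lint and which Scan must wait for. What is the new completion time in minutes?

Originally the project takes 27 minutes.
With Z inserted, Scan now waits for max(Lint, Compile, Z).
New critical path: Deps→Lint→Z→Scan = 9+6+4+9 = 28 ⇒ 28 minutes.

28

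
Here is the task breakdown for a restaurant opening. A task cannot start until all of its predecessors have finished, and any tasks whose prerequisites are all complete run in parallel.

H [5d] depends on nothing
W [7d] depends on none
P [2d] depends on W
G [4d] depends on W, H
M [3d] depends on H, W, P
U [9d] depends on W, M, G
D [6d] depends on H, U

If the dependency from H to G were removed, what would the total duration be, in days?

Original critical path: W→P→M→U→D = 7+2+3+9+6 = 27 ⇒ 27 days.
Dropping H→G doesn't change G's earliest start (7); another predecessor still binds.
New critical path: W→P→M→U→D = 7+2+3+9+6 = 27 ⇒ 27 days.

27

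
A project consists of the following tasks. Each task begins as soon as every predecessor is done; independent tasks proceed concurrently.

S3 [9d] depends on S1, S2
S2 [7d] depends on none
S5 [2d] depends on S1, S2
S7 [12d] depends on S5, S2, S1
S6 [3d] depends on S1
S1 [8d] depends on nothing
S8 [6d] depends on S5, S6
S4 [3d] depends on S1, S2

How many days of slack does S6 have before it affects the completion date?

5

The longest chain is S1→S5→S7 = 8+2+12 = 22; overall finish 22 days.
S6 finishes as early as 11 and must finish by 16.
So S6 can slip 16 − 11 = 5 days.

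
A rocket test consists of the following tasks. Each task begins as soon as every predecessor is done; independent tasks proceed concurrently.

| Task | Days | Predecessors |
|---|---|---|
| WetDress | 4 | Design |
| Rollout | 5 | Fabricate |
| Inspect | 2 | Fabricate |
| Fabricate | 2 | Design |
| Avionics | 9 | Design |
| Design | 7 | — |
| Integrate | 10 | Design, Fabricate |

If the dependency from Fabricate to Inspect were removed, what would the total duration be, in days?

19

With the dependency in place, Design→Fabricate→Integrate = 7+2+10 = 19 sets the finish at 19 days.
Without Fabricate→Inspect, Inspect's earliest start moves from 9 to 0.
New critical path: Design→Fabricate→Integrate = 7+2+10 = 19 ⇒ 19 days.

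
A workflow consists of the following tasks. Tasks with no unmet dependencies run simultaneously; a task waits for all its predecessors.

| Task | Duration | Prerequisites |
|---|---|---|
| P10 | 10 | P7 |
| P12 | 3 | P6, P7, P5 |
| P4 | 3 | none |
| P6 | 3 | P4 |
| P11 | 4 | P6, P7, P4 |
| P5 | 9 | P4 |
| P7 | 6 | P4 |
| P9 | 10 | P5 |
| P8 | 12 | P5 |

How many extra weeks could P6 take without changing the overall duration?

14

The longest chain is P4→P5→P8 = 3+9+12 = 24; overall finish 24 weeks.
The longest chain containing P6 totals 10 weeks.
Float = 24 − 10 = 14.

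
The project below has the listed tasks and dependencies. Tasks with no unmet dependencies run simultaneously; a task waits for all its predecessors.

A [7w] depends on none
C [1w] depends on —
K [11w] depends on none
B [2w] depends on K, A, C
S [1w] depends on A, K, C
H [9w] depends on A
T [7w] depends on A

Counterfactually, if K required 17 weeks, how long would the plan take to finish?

19

Critical path before the change: A→H = 7+9 = 16 giving 16 weeks.
K has 3 weeks of float (longest path through it is 13).
New critical path: K→B = 17+2 = 19 ⇒ 19 weeks.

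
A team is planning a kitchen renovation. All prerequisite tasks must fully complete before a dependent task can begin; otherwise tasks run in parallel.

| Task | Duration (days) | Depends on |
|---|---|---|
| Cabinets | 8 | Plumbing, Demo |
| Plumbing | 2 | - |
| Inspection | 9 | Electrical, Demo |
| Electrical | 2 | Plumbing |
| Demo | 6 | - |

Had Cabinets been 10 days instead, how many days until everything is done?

As given, the longest chain is Demo→Inspection = 6+9 = 15, so the finish is 15 days.
The longest path through Cabinets is only 14 days, so Cabinets has float 1.
Now Demo→Cabinets = 6+10 = 16 is longest, so the finish becomes 16 days.

16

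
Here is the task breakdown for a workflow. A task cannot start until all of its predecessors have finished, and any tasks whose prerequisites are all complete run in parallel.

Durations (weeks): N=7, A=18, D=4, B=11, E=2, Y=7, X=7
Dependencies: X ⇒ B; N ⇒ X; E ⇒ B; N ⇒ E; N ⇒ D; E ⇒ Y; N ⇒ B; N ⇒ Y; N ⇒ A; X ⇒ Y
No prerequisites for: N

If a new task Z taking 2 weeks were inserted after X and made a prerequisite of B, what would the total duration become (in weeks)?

Originally the plan takes 25 weeks.
With Z inserted, B now waits for max(X, E, N, Z).
New critical path: N→X→Z→B = 7+7+2+11 = 27 ⇒ 27 weeks.

27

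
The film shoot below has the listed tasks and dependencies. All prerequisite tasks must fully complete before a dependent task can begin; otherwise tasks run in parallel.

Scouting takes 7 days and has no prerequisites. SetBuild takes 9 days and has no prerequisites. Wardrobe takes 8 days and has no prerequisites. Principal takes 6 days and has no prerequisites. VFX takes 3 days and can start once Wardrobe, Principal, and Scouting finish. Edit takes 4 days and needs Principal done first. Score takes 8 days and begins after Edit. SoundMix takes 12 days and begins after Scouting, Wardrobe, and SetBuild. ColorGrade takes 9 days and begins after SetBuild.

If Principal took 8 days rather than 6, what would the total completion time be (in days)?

As given, the longest chain is SetBuild→SoundMix = 9+12 = 21, so the finish is 21 days.
Principal has 3 days of float (longest path through it is 18).
No other chain overtakes it, so the finish is 21 days.

21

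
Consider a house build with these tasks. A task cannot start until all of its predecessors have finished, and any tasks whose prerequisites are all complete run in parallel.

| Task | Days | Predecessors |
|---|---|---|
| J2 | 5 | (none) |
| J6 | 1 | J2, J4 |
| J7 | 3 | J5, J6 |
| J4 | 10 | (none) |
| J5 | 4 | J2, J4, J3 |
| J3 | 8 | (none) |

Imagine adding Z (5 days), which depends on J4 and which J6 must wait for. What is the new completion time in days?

Originally the plan takes 17 days.
With Z inserted, J6 now waits for max(J2, J4, Z).
New critical path: J4→Z→J6→J7 = 10+5+1+3 = 19 ⇒ 19 days.

19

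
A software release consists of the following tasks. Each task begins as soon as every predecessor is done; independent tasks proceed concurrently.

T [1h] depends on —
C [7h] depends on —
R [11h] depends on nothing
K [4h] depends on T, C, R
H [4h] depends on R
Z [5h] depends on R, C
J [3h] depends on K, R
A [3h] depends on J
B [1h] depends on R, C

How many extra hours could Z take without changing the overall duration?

R→K→J→A = 11+4+3+3 = 21 sets the makespan at 21 hours.
Longest path through Z: 16 hours (earliest finish 16, latest finish 21).
So Z can slip 21 − 16 = 5 hours.

5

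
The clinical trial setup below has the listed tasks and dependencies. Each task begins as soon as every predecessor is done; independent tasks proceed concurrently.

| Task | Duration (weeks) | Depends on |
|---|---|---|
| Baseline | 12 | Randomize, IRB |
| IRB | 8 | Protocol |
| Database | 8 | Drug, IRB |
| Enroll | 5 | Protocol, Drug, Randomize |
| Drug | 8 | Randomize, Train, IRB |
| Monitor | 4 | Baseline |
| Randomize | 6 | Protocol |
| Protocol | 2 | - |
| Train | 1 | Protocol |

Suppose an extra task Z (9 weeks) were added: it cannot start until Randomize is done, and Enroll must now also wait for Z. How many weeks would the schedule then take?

26

Originally the schedule takes 26 weeks.
With Z inserted, Enroll now waits for max(Protocol, Drug, Randomize, Z).
New critical path: Protocol→IRB→Drug→Database = 2+8+8+8 = 26 ⇒ 26 weeks.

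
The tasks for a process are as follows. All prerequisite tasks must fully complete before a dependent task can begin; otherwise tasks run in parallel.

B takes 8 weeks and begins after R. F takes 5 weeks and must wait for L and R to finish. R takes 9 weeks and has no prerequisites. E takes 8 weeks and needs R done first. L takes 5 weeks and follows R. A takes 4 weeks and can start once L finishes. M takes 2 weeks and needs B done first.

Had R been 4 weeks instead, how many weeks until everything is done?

14

The binding path is R→L→F = 9+5+5 = 19; finish at 19 weeks.
R is on the critical path; changing it to 4 makes that path 14 weeks.
That remains the longest chain; total 14 weeks.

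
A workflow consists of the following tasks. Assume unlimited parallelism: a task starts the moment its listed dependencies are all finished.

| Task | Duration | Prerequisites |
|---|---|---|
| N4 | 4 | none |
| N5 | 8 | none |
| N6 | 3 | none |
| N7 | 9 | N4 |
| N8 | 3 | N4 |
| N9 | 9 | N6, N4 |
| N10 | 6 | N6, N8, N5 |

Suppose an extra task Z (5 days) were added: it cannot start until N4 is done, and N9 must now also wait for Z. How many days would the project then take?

Originally the project takes 14 days.
With Z inserted, N9 now waits for max(N6, N4, Z).
New critical path: N4→Z→N9 = 4+5+9 = 18 ⇒ 18 days.

18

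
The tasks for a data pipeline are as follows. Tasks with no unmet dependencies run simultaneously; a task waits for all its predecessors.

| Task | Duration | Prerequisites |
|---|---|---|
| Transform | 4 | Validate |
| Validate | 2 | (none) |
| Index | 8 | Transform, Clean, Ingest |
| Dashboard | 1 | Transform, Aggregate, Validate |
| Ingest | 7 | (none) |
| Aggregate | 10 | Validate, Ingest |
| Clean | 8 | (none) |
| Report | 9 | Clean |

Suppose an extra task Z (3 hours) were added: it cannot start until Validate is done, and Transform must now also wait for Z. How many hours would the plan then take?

18

Originally the plan takes 18 hours.
With Z inserted, Transform now waits for max(Validate, Z).
New critical path: Ingest→Aggregate→Dashboard = 7+10+1 = 18 ⇒ 18 hours.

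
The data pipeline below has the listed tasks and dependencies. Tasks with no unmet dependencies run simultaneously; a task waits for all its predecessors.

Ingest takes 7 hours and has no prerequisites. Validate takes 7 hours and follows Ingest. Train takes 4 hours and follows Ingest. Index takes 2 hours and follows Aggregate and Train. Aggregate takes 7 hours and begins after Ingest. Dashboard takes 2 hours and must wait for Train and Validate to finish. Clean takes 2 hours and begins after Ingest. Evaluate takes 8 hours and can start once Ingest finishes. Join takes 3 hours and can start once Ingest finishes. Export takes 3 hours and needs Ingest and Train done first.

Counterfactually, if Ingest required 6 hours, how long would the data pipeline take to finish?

15

Actual critical path: Ingest→Validate→Dashboard = 7+7+2 = 16 ⇒ 16 hours.
Ingest is on the critical path; changing it to 6 makes that path 15 hours.
The critical path is still Ingest→Validate→Dashboard; finish is now 15 hours.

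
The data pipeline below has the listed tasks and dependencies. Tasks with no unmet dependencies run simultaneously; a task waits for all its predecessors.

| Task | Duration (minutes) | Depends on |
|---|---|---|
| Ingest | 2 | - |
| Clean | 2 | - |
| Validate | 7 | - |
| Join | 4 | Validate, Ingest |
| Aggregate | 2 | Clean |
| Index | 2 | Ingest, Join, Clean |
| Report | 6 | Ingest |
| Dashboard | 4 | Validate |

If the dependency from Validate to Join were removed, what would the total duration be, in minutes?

11

Before: longest chain Validate→Join→Index = 7+4+2 = 13, finish 13.
Without Validate→Join, Join's earliest start moves from 7 to 2.
After: Validate→Dashboard = 7+4 = 11 → 11 minutes.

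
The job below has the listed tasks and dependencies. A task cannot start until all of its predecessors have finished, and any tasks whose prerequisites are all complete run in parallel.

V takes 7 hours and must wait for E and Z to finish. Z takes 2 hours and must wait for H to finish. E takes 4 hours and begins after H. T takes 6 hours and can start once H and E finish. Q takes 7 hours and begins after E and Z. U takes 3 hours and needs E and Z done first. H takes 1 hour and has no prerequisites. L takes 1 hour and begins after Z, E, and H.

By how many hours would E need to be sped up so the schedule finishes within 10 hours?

2

Current finish: 12 hours; target: 10.
E is on every critical path, so each hour cut from E cuts the finish by one (this holds down to a finish of 10).
Need 12 − 10 = 2 hours off E → E becomes 2 hours, finish becomes 10.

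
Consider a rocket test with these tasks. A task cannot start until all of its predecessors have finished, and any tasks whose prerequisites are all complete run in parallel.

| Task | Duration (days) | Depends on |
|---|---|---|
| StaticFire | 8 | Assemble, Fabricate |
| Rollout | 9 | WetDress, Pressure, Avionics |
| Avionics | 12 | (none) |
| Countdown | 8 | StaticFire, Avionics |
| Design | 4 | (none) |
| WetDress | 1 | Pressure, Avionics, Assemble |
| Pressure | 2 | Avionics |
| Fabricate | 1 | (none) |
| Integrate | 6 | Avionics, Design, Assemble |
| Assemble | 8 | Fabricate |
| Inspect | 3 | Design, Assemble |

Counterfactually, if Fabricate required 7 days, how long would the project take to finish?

31

Actual critical path: Fabricate→Assemble→StaticFire→Countdown = 1+8+8+8 = 25 ⇒ 25 days.
Fabricate lies on that path, so at 7 days the path becomes 31 days.
That remains the longest chain; total 31 days.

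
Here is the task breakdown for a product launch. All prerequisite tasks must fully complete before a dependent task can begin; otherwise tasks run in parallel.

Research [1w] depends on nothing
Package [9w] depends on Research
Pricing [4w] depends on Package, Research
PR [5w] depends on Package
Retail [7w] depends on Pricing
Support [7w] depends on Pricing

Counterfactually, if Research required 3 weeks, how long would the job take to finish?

As given, the longest chain is Research→Package→Pricing→Retail = 1+9+4+7 = 21, so the finish is 21 weeks.
Since Research is critical, the +2 change carries straight to that chain (now 23 weeks).
The critical path is still Research→Package→Pricing→Retail; finish is now 23 weeks.

23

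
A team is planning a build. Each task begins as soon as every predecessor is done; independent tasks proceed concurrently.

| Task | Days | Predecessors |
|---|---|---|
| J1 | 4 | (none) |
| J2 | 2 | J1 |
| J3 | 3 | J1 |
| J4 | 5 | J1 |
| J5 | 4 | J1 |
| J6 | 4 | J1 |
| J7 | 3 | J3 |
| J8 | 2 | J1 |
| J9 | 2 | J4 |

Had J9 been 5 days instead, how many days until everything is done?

Actual critical path: J1→J4→J9 = 4+5+2 = 11 ⇒ 11 days.
J9 is on the critical path; changing it to 5 makes that path 14 days.
The critical path is still J1→J4→J9; finish is now 14 days.

14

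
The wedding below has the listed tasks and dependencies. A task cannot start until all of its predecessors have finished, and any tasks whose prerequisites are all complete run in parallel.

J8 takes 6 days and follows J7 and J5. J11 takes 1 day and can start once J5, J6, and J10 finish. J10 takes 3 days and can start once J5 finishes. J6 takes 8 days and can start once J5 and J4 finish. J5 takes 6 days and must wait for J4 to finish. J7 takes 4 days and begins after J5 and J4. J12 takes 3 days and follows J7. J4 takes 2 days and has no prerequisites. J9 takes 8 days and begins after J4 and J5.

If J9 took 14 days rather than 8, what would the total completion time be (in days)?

Baseline: J4→J5→J7→J8 = 2+6+4+6 = 18 → 18 days.
J9 has 2 days of float (longest path through it is 16).
The binding chain switches to J4→J5→J9 = 2+6+14 = 22; finish 22 days.

22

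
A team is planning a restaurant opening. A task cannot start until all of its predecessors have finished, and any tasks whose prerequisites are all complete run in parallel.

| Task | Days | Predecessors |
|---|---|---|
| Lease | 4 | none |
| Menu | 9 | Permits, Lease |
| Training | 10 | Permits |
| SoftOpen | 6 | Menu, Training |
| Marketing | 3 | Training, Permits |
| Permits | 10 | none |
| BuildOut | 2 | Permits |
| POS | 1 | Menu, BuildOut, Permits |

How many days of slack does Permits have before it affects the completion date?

The longest chain is Permits→Training→SoftOpen = 10+10+6 = 26; overall finish 26 days.
The longest chain containing Permits totals 26 days.
Float = 26 − 26 = 0.

0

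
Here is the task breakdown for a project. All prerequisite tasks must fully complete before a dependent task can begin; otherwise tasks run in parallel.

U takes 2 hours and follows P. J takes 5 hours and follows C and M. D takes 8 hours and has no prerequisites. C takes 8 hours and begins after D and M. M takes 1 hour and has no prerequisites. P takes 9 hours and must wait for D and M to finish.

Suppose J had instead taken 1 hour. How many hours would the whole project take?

As given, the longest chain is D→C→J = 8+8+5 = 21, so the finish is 21 hours.
Since J is critical, the -4 change carries straight to that chain (now 17 hours).
Now D→P→U = 8+9+2 = 19 is longest, so the finish becomes 19 hours.

19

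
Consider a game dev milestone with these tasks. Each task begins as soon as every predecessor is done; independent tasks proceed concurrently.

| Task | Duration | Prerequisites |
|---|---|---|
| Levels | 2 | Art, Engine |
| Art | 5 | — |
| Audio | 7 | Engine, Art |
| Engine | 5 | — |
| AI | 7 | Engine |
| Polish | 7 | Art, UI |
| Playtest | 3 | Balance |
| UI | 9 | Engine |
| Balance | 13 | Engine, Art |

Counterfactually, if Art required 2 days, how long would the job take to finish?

21

Actual critical path: Art→Balance→Playtest = 5+13+3 = 21 ⇒ 21 days.
Art is on the critical path; changing it to 2 makes that path 18 days.
Now Engine→UI→Polish = 5+9+7 = 21 is longest, so the finish becomes 21 days.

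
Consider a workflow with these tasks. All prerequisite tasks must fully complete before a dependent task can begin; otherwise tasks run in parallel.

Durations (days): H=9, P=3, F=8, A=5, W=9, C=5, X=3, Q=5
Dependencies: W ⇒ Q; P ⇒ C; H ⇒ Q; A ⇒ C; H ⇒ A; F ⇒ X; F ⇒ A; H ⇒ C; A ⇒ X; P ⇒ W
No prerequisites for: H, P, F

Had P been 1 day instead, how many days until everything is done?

As given, the longest chain is H→A→C = 9+5+5 = 19, so the finish is 19 days.
P has 2 days of float (longest path through it is 17).
The critical path is still H→A→C; finish is now 19 days.

19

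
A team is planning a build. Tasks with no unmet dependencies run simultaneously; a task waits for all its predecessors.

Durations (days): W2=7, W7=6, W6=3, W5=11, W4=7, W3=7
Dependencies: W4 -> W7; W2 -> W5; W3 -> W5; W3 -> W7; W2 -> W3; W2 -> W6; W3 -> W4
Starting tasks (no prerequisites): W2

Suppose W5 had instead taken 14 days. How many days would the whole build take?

The binding path is W2→W3→W4→W7 = 7+7+7+6 = 27; finish at 27 days.
W5 has 2 days of float (longest path through it is 25).
New critical path: W2→W3→W5 = 7+7+14 = 28 ⇒ 28 days.

28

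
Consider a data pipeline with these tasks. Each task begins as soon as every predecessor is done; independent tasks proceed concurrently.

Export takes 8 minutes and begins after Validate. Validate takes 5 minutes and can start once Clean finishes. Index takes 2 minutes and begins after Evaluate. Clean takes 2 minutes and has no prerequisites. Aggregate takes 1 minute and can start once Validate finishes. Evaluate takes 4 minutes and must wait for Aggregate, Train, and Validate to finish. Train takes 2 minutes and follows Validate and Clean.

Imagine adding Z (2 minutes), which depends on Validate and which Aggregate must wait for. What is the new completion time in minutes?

16

Originally the schedule takes 15 minutes.
With Z inserted, Aggregate now waits for max(Validate, Z).
New critical path: Clean→Validate→Z→Aggregate→Evaluate→Index = 2+5+2+1+4+2 = 16 ⇒ 16 minutes.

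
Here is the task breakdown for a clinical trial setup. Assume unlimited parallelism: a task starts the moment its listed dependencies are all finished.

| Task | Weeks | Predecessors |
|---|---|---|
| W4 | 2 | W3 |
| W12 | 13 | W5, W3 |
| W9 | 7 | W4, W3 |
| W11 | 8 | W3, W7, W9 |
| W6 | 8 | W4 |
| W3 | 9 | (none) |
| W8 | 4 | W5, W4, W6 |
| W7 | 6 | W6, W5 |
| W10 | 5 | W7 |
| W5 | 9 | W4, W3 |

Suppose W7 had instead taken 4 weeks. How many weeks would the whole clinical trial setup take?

Actual critical path: W3→W4→W5→W7→W11 = 9+2+9+6+8 = 34 ⇒ 34 weeks.
W7 is on the critical path; changing it to 4 makes that path 32 weeks.
New critical path: W3→W4→W5→W12 = 9+2+9+13 = 33 ⇒ 33 weeks.

33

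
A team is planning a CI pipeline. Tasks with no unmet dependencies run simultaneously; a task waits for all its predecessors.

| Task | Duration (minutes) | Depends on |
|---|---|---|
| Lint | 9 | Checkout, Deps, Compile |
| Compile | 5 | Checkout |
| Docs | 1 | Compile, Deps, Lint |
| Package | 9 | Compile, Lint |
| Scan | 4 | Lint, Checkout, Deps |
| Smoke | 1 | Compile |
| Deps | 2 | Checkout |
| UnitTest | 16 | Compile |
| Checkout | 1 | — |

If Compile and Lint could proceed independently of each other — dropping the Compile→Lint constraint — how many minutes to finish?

22

Before: longest chain Checkout→Compile→Lint→Package = 1+5+9+9 = 24, finish 24.
Without Compile→Lint, Lint's earliest start moves from 6 to 3.
The longest chain is now Checkout→Compile→UnitTest = 1+5+16 = 22, so the project takes 22 minutes.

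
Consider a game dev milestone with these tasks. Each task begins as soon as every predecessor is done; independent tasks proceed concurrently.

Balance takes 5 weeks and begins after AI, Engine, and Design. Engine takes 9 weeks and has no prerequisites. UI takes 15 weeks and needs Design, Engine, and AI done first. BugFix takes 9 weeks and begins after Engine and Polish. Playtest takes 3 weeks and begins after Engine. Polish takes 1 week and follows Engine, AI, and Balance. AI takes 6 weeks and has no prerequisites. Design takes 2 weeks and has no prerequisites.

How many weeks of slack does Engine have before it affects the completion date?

Engine→UI = 9+15 = 24 sets the makespan at 24 weeks.
Engine finishes as early as 9 and must finish by 9.
So Engine can slip 9 − 9 = 0 weeks.

0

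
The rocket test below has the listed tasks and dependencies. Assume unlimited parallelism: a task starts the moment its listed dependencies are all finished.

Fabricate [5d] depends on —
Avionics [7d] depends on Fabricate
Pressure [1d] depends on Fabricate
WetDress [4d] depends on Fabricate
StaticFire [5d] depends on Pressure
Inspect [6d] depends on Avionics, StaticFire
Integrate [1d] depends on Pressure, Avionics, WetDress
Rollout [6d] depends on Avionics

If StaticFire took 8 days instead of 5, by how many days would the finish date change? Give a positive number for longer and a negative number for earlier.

2

The binding path is Fabricate→Avionics→Inspect = 5+7+6 = 18; finish at 18 days.
The longest path through StaticFire is only 17 days, so StaticFire has float 1.
Now Fabricate→Pressure→StaticFire→Inspect = 5+1+8+6 = 20 is longest, so the finish becomes 20 days.
Change in finish: 20 − 18 = +2 days.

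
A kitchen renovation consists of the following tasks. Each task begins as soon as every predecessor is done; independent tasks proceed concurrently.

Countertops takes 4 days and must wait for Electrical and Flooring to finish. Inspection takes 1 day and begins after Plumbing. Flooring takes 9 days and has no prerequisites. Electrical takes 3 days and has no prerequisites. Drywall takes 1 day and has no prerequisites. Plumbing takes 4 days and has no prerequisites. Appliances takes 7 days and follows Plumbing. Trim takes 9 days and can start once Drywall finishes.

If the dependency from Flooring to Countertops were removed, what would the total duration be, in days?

Before: longest chain Flooring→Countertops = 9+4 = 13, finish 13.
Without Flooring→Countertops, Countertops's earliest start moves from 9 to 3.
The longest chain is now Plumbing→Appliances = 4+7 = 11, so the plan takes 11 days.

11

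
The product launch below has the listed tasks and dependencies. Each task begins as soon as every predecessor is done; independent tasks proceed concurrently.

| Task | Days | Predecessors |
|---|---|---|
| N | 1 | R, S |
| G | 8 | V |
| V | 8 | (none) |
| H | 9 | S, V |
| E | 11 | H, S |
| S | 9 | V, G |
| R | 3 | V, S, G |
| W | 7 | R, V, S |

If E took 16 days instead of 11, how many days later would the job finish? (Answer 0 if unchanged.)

5

Actual critical path: V→G→S→H→E = 8+8+9+9+11 = 45 ⇒ 45 days.
E lies on that path, so at 16 days the path becomes 50 days.
No other chain overtakes it, so the finish is 50 days.
Change in finish: 50 − 45 = +5 days.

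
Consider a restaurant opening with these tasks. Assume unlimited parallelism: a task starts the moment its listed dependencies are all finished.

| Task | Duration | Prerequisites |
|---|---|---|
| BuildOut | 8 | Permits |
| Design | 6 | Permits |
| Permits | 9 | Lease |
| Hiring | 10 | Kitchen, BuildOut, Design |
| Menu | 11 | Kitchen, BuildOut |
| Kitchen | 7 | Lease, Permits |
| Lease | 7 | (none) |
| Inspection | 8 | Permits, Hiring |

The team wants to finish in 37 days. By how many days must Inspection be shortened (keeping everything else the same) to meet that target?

5

Current finish: 42 days; target: 37.
Inspection is on every critical path, so each day cut from Inspection cuts the finish by one (this holds down to a finish of 35).
Need 42 − 37 = 5 days off Inspection → Inspection becomes 3 days, finish becomes 37.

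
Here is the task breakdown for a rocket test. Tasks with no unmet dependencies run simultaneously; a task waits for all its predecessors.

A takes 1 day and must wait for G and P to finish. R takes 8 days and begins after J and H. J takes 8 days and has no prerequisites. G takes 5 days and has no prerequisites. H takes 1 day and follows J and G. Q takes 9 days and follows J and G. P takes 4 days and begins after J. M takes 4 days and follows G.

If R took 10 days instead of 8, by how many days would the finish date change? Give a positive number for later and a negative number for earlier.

Critical path before the change: J→H→R = 8+1+8 = 17 giving 17 days.
R lies on that path, so at 10 days the path becomes 19 days.
No other chain overtakes it, so the finish is 19 days.
Change in finish: 19 − 17 = +2 days.

2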